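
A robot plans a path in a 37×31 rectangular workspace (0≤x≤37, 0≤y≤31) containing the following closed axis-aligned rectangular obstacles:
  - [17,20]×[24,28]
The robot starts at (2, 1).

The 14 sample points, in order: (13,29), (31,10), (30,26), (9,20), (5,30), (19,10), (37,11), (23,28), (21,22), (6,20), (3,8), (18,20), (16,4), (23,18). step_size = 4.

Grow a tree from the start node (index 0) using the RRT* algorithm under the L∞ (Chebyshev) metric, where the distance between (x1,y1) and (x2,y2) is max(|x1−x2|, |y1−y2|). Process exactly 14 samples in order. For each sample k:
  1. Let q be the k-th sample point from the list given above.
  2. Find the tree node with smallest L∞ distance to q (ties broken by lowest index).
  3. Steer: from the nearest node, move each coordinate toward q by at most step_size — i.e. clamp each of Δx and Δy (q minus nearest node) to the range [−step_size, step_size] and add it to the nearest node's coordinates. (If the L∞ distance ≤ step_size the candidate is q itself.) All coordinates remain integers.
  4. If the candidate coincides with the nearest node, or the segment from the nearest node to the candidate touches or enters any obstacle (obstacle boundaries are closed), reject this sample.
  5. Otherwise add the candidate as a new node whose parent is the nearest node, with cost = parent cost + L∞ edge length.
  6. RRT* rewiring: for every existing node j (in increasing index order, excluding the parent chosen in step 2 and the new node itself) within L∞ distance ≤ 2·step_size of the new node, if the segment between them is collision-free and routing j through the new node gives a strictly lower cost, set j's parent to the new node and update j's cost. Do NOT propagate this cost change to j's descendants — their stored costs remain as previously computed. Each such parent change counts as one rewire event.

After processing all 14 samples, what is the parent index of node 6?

1. q=(13,29) nearest=0 d=28 new=(6,5) → add node 1 parent=0 cost=4
2. q=(31,10) nearest=1 d=25 new=(10,9) → add node 2 parent=1 cost=8
3. q=(30,26) nearest=2 d=20 new=(14,13) → add node 3 parent=2 cost=12
4. q=(9,20) nearest=3 d=7 new=(10,17) → add node 4 parent=3 cost=16
5. q=(5,30) nearest=4 d=13 new=(6,21) → add node 5 parent=4 cost=20
6. q=(19,10) nearest=3 d=5 new=(18,10) → add node 6 parent=3 cost=16
7. q=(37,11) nearest=6 d=19 new=(22,11) → add node 7 parent=6 cost=20
8. q=(23,28) nearest=4 d=13 new=(14,21) → add node 8 parent=4 cost=20
9. q=(21,22) nearest=8 d=7 new=(18,22) → add node 9 parent=8 cost=24
10. q=(6,20) nearest=5 d=1 new=(6,20) → add node 10 parent=5 cost=21
11. q=(3,8) nearest=1 d=3 new=(3,8) → add node 11 parent=1 cost=7
12. q=(18,20) nearest=9 d=2 new=(18,20) → add node 12 parent=9 cost=26
13. q=(16,4) nearest=2 d=6 new=(14,5) → add node 13 parent=2 cost=12
14. q=(23,18) nearest=9 d=5 new=(22,18) → add node 14 parent=9 cost=28

Parent of node 6: 3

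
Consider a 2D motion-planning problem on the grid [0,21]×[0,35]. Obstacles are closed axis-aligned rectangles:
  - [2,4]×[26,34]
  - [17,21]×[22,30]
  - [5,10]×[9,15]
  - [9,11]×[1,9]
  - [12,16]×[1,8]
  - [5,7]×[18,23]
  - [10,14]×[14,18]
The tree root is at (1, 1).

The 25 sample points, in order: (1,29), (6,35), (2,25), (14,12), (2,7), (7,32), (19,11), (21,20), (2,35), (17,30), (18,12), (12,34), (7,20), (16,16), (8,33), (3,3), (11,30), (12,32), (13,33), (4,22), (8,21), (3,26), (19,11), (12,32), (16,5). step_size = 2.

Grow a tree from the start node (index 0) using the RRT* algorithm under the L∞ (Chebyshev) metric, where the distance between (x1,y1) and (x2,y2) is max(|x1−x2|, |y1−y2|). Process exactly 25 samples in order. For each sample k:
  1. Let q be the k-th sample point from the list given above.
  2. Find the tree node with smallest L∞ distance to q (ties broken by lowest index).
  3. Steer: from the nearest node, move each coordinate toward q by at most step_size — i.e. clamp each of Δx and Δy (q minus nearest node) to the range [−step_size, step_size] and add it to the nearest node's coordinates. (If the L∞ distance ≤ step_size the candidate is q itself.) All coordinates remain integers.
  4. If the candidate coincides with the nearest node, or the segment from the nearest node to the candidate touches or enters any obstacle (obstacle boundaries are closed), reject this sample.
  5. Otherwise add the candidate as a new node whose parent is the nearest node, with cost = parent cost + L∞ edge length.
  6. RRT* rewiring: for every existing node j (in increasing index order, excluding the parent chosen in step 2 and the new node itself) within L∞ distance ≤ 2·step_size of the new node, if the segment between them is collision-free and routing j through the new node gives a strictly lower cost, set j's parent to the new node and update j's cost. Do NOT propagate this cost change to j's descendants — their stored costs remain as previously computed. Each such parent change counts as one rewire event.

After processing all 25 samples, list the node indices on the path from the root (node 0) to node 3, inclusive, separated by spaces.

1. q=(1,29) nearest=0 d=28 new=(1,3) → add node 1 parent=0 cost=2
2. q=(6,35) nearest=1 d=32 new=(3,5) → add node 2 parent=1 cost=4
3. q=(2,25) nearest=2 d=20 new=(2,7) → add node 3 parent=2 cost=6
4. q=(14,12) nearest=2 d=11 new=(5,7) → add node 4 parent=2 cost=6
5. q=(2,7) nearest=3 d=0 → coincident, reject
6. q=(7,32) nearest=3 d=25 new=(4,9) → add node 5 parent=3 cost=8
7. q=(19,11) nearest=4 d=14 new=(7,9) → blocked by [5,10]×[9,15], reject
8. q=(21,20) nearest=4 d=16 new=(7,9) → blocked by [5,10]×[9,15], reject
9. q=(2,35) nearest=5 d=26 new=(2,11) → add node 6 parent=5 cost=10
10. q=(17,30) nearest=6 d=19 new=(4,13) → add node 7 parent=6 cost=12
11. q=(18,12) nearest=4 d=13 new=(7,9) → blocked by [5,10]×[9,15], reject
12. q=(12,34) nearest=7 d=21 new=(6,15) → blocked by [5,10]×[9,15], reject
13. q=(7,20) nearest=7 d=7 new=(6,15) → blocked by [5,10]×[9,15], reject
14. q=(16,16) nearest=4 d=11 new=(7,9) → blocked by [5,10]×[9,15], reject
15. q=(8,33) nearest=7 d=20 new=(6,15) → blocked by [5,10]×[9,15], reject
16. q=(3,3) nearest=0 d=2 new=(3,3) → add node 8 parent=0 cost=2
17. q=(11,30) nearest=7 d=17 new=(6,15) → blocked by [5,10]×[9,15], reject
18. q=(12,32) nearest=7 d=19 new=(6,15) → blocked by [5,10]×[9,15], reject
19. q=(13,33) nearest=7 d=20 new=(6,15) → blocked by [5,10]×[9,15], reject
20. q=(4,22) nearest=7 d=9 new=(4,15) → add node 9 parent=7 cost=14
21. q=(8,21) nearest=9 d=6 new=(6,17) → add node 10 parent=9 cost=16
22. q=(3,26) nearest=10 d=9 new=(4,19) → blocked by [5,7]×[18,23], reject
23. q=(19,11) nearest=10 d=13 new=(8,15) → blocked by [5,10]×[9,15], reject
24. q=(12,32) nearest=10 d=15 new=(8,19) → blocked by [5,7]×[18,23], reject
25. q=(16,5) nearest=4 d=11 new=(7,5) → add node 11 parent=4 cost=8

Path: 0 1 2 3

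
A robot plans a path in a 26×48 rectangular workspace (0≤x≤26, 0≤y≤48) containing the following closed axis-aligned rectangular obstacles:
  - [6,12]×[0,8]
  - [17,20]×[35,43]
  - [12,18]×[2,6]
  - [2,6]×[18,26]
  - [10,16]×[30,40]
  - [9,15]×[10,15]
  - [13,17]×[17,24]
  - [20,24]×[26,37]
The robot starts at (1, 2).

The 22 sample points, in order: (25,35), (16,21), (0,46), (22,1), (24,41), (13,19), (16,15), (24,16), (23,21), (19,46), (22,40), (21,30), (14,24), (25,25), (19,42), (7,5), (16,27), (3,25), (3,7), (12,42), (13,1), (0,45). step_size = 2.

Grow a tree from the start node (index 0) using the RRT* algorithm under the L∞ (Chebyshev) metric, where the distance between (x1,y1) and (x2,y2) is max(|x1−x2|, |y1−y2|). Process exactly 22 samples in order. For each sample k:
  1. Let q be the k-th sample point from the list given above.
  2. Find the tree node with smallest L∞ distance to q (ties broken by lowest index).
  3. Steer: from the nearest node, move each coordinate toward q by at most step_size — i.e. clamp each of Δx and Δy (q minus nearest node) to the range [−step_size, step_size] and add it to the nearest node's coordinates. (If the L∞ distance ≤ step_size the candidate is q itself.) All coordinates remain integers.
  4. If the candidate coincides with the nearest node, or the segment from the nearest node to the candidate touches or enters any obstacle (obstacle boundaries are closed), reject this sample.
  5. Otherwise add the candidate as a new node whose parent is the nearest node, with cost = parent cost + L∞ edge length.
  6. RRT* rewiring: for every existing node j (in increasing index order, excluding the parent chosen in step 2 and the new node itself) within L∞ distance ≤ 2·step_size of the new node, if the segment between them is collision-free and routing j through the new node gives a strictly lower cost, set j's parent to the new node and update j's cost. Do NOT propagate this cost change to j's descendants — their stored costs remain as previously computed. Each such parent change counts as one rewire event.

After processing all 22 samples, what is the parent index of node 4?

Parent of node 4: 3

1. q=(25,35) nearest=0 d=33 new=(3,4) → add node 1 parent=0 cost=2
2. q=(16,21) nearest=1 d=17 new=(5,6) → add node 2 parent=1 cost=4
3. q=(0,46) nearest=2 d=40 new=(3,8) → add node 3 parent=2 cost=6
4. q=(22,1) nearest=2 d=17 new=(7,4) → blocked by [6,12]×[0,8], reject
5. q=(24,41) nearest=3 d=33 new=(5,10) → add node 4 parent=3 cost=8
6. q=(13,19) nearest=4 d=9 new=(7,12) → add node 5 parent=4 cost=10
7. q=(16,15) nearest=5 d=9 new=(9,14) → blocked by [9,15]×[10,15], reject
8. q=(24,16) nearest=5 d=17 new=(9,14) → blocked by [9,15]×[10,15], reject
9. q=(23,21) nearest=5 d=16 new=(9,14) → blocked by [9,15]×[10,15], reject
10. q=(19,46) nearest=5 d=34 new=(9,14) → blocked by [9,15]×[10,15], reject
11. q=(22,40) nearest=5 d=28 new=(9,14) → blocked by [9,15]×[10,15], reject
12. q=(21,30) nearest=5 d=18 new=(9,14) → blocked by [9,15]×[10,15], reject
13. q=(14,24) nearest=5 d=12 new=(9,14) → blocked by [9,15]×[10,15], reject
14. q=(25,25) nearest=5 d=18 new=(9,14) → blocked by [9,15]×[10,15], reject
15. q=(19,42) nearest=5 d=30 new=(9,14) → blocked by [9,15]×[10,15], reject
16. q=(7,5) nearest=2 d=2 new=(7,5) → blocked by [6,12]×[0,8], reject
17. q=(16,27) nearest=5 d=15 new=(9,14) → blocked by [9,15]×[10,15], reject
18. q=(3,25) nearest=5 d=13 new=(5,14) → add node 6 parent=5 cost=12
19. q=(3,7) nearest=3 d=1 new=(3,7) → add node 7 parent=3 cost=7
20. q=(12,42) nearest=6 d=28 new=(7,16) → add node 8 parent=6 cost=14
21. q=(13,1) nearest=2 d=8 new=(7,4) → blocked by [6,12]×[0,8], reject
22. q=(0,45) nearest=8 d=29 new=(5,18) → blocked by [2,6]×[18,26], reject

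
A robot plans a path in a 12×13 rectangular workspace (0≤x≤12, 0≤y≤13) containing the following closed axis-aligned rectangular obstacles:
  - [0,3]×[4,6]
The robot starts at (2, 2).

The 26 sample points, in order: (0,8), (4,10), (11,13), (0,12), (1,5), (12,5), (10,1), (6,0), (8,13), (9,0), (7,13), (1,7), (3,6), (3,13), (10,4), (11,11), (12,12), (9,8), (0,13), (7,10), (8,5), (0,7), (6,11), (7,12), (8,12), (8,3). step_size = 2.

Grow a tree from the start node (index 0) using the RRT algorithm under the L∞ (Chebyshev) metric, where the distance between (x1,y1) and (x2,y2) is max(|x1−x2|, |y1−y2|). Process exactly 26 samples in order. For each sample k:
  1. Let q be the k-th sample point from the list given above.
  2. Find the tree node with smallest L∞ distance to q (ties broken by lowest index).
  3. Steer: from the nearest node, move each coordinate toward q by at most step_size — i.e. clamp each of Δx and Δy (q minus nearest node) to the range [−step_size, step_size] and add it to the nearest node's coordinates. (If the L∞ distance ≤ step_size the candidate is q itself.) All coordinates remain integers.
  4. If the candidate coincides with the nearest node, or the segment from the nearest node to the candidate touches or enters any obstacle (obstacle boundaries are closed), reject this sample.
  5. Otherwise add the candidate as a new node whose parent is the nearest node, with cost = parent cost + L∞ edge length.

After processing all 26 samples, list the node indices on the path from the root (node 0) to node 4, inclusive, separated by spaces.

Path: 0 1 2 4

1. q=(0,8) nearest=0 d=6 new=(0,4) → blocked by [0,3]×[4,6], reject
2. q=(4,10) nearest=0 d=8 new=(4,4) → add node 1 parent=0 cost=2
3. q=(11,13) nearest=1 d=9 new=(6,6) → add node 2 parent=1 cost=4
4. q=(0,12) nearest=2 d=6 new=(4,8) → add node 3 parent=2 cost=6
5. q=(1,5) nearest=0 d=3 new=(1,4) → blocked by [0,3]×[4,6], reject
6. q=(12,5) nearest=2 d=6 new=(8,5) → add node 4 parent=2 cost=6
7. q=(10,1) nearest=4 d=4 new=(10,3) → add node 5 parent=4 cost=8
8. q=(6,0) nearest=0 d=4 new=(4,0) → add node 6 parent=0 cost=2
9. q=(8,13) nearest=3 d=5 new=(6,10) → add node 7 parent=3 cost=8
10. q=(9,0) nearest=5 d=3 new=(9,1) → add node 8 parent=5 cost=10
11. q=(7,13) nearest=7 d=3 new=(7,12) → add node 9 parent=7 cost=10
12. q=(1,7) nearest=1 d=3 new=(2,6) → blocked by [0,3]×[4,6], reject
13. q=(3,6) nearest=1 d=2 new=(3,6) → blocked by [0,3]×[4,6], reject
14. q=(3,13) nearest=7 d=3 new=(4,12) → add node 10 parent=7 cost=10
15. q=(10,4) nearest=5 d=1 new=(10,4) → add node 11 parent=5 cost=9
16. q=(11,11) nearest=9 d=4 new=(9,11) → add node 12 parent=9 cost=12
17. q=(12,12) nearest=12 d=3 new=(11,12) → add node 13 parent=12 cost=14
18. q=(9,8) nearest=2 d=3 new=(8,8) → add node 14 parent=2 cost=6
19. q=(0,13) nearest=10 d=4 new=(2,13) → add node 15 parent=10 cost=12
20. q=(7,10) nearest=7 d=1 new=(7,10) → add node 16 parent=7 cost=9
21. q=(8,5) nearest=4 d=0 → coincident, reject
22. q=(0,7) nearest=1 d=4 new=(2,6) → blocked by [0,3]×[4,6], reject
23. q=(6,11) nearest=7 d=1 new=(6,11) → add node 17 parent=7 cost=9
24. q=(7,12) nearest=9 d=0 → coincident, reject
25. q=(8,12) nearest=9 d=1 new=(8,12) → add node 18 parent=9 cost=11
26. q=(8,3) nearest=4 d=2 new=(8,3) → add node 19 parent=4 cost=8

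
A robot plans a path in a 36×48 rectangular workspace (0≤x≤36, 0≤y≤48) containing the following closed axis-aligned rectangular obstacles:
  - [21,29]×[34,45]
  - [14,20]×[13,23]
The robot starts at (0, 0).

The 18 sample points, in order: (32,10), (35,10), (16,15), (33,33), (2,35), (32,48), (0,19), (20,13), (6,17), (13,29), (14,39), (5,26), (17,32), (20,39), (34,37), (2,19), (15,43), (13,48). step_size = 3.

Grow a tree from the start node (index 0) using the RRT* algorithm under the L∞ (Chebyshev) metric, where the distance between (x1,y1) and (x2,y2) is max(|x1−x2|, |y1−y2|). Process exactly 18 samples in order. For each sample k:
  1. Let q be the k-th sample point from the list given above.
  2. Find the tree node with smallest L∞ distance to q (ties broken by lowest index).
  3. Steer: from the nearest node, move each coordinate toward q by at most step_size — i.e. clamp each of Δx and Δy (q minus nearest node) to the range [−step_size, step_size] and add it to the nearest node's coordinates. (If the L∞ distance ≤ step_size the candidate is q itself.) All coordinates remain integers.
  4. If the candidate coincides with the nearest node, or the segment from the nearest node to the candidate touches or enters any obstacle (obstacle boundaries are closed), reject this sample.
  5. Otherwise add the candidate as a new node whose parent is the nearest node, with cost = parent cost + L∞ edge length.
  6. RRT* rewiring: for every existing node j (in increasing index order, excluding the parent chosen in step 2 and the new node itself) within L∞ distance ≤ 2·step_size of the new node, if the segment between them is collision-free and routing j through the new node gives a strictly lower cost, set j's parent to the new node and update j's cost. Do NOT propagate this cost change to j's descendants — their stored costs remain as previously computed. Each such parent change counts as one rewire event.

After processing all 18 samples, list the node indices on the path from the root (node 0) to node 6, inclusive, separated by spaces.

1. q=(32,10) nearest=0 d=32 new=(3,3) → add node 1 parent=0 cost=3
2. q=(35,10) nearest=1 d=32 new=(6,6) → add node 2 parent=1 cost=6
3. q=(16,15) nearest=2 d=10 new=(9,9) → add node 3 parent=2 cost=9
4. q=(33,33) nearest=3 d=24 new=(12,12) → add node 4 parent=3 cost=12
5. q=(2,35) nearest=4 d=23 new=(9,15) → add node 5 parent=4 cost=15
6. q=(32,48) nearest=5 d=33 new=(12,18) → add node 6 parent=5 cost=18
7. q=(0,19) nearest=5 d=9 new=(6,18) → add node 7 parent=5 cost=18
8. q=(20,13) nearest=4 d=8 new=(15,13) → blocked by [14,20]×[13,23], reject
9. q=(6,17) nearest=7 d=1 new=(6,17) → add node 8 parent=7 cost=19
10. q=(13,29) nearest=6 d=11 new=(13,21) → add node 9 parent=6 cost=21
11. q=(14,39) nearest=9 d=18 new=(14,24) → add node 10 parent=9 cost=24
12. q=(5,26) nearest=6 d=8 new=(9,21) → add node 11 parent=6 cost=21
13. q=(17,32) nearest=10 d=8 new=(17,27) → add node 12 parent=10 cost=27
14. q=(20,39) nearest=12 d=12 new=(20,30) → add node 13 parent=12 cost=30
15. q=(34,37) nearest=13 d=14 new=(23,33) → add node 14 parent=13 cost=33
16. q=(2,19) nearest=7 d=4 new=(3,19) → add node 15 parent=7 cost=21
17. q=(15,43) nearest=14 d=10 new=(20,36) → blocked by [21,29]×[34,45], reject
18. q=(13,48) nearest=14 d=15 new=(20,36) → blocked by [21,29]×[34,45], reject

Path: 0 1 2 3 4 5 6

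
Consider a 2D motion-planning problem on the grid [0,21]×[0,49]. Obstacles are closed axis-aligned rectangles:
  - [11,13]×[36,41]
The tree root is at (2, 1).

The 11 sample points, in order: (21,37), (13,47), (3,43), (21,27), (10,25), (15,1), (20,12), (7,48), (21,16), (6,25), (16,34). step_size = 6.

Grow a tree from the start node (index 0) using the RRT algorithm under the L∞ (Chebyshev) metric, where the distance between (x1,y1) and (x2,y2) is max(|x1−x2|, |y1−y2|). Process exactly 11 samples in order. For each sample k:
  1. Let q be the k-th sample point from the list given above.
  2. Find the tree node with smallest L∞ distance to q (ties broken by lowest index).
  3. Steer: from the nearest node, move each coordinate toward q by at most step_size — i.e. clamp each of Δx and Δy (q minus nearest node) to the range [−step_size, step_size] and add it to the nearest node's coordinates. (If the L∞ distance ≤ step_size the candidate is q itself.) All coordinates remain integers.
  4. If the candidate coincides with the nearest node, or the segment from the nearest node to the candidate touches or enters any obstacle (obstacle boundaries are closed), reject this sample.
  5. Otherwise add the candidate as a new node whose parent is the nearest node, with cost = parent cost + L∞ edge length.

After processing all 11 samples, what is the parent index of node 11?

Parent of node 11: 5

1. q=(21,37) nearest=0 d=36 new=(8,7) → add node 1 parent=0 cost=6
2. q=(13,47) nearest=1 d=40 new=(13,13) → add node 2 parent=1 cost=12
3. q=(3,43) nearest=2 d=30 new=(7,19) → add node 3 parent=2 cost=18
4. q=(21,27) nearest=2 d=14 new=(19,19) → add node 4 parent=2 cost=18
5. q=(10,25) nearest=3 d=6 new=(10,25) → add node 5 parent=3 cost=24
6. q=(15,1) nearest=1 d=7 new=(14,1) → add node 6 parent=1 cost=12
7. q=(20,12) nearest=2 d=7 new=(19,12) → add node 7 parent=2 cost=18
8. q=(7,48) nearest=5 d=23 new=(7,31) → add node 8 parent=5 cost=30
9. q=(21,16) nearest=4 d=3 new=(21,16) → add node 9 parent=4 cost=21
10. q=(6,25) nearest=5 d=4 new=(6,25) → add node 10 parent=5 cost=28
11. q=(16,34) nearest=5 d=9 new=(16,31) → add node 11 parent=5 cost=30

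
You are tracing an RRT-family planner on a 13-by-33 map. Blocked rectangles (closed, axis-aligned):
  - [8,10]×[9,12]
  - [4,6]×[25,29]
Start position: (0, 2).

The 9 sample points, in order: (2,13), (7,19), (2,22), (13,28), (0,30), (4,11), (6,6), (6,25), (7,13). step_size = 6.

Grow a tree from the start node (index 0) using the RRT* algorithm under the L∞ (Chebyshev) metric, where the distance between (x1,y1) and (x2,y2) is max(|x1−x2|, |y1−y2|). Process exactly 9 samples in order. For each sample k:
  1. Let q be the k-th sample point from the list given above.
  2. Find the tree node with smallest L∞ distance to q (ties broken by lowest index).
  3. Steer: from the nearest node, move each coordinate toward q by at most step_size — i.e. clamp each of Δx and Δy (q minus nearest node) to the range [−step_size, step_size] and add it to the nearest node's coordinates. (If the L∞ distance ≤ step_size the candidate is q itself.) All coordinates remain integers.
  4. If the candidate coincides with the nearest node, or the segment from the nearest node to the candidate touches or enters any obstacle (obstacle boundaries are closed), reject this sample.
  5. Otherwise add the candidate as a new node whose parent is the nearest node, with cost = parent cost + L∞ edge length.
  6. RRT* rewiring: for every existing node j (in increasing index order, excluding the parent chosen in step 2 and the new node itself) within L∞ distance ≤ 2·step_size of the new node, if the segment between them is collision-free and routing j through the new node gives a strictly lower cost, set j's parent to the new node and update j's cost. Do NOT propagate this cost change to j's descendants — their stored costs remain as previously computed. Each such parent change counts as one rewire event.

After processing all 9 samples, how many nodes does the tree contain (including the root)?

1. q=(2,13) nearest=0 d=11 new=(2,8) → add node 1 parent=0 cost=6
2. q=(7,19) nearest=1 d=11 new=(7,14) → add node 2 parent=1 cost=12
3. q=(2,22) nearest=2 d=8 new=(2,20) → add node 3 parent=2 cost=18
4. q=(13,28) nearest=3 d=11 new=(8,26) → add node 4 parent=3 cost=24
5. q=(0,30) nearest=4 d=8 new=(2,30) → blocked by [4,6]×[25,29], reject
6. q=(4,11) nearest=1 d=3 new=(4,11) → add node 5 parent=1 cost=9
7. q=(6,6) nearest=1 d=4 new=(6,6) → add node 6 parent=1 cost=10
8. q=(6,25) nearest=4 d=2 new=(6,25) → blocked by [4,6]×[25,29], reject
9. q=(7,13) nearest=2 d=1 new=(7,13) → add node 7 parent=2 cost=13

Node count: 8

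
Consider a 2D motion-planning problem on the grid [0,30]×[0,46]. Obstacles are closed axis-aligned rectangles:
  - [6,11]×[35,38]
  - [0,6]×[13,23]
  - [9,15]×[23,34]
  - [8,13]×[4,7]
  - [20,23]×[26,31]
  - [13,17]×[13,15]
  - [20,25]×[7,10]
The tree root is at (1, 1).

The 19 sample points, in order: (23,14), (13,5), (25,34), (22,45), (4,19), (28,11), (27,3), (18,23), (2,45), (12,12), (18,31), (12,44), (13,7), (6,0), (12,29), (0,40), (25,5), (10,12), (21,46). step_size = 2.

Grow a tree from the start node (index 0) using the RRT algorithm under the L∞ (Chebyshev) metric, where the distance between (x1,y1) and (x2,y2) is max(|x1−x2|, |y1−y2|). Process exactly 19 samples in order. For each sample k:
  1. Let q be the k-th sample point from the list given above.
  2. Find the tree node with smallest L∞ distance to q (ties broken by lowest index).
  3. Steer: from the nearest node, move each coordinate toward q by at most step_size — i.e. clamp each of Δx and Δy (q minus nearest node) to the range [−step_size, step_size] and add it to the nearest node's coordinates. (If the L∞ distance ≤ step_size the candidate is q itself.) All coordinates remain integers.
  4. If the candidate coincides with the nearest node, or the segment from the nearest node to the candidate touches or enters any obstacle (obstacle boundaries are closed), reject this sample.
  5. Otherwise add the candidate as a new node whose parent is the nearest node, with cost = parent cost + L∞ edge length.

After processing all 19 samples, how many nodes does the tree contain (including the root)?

Node count: 17

1. q=(23,14) nearest=0 d=22 new=(3,3) → add node 1 parent=0 cost=2
2. q=(13,5) nearest=1 d=10 new=(5,5) → add node 2 parent=1 cost=4
3. q=(25,34) nearest=2 d=29 new=(7,7) → add node 3 parent=2 cost=6
4. q=(22,45) nearest=3 d=38 new=(9,9) → add node 4 parent=3 cost=8
5. q=(4,19) nearest=4 d=10 new=(7,11) → add node 5 parent=4 cost=10
6. q=(28,11) nearest=4 d=19 new=(11,11) → add node 6 parent=4 cost=10
7. q=(27,3) nearest=6 d=16 new=(13,9) → add node 7 parent=6 cost=12
8. q=(18,23) nearest=5 d=12 new=(9,13) → add node 8 parent=5 cost=12
9. q=(2,45) nearest=8 d=32 new=(7,15) → add node 9 parent=8 cost=14
10. q=(12,12) nearest=6 d=1 new=(12,12) → add node 10 parent=6 cost=11
11. q=(18,31) nearest=9 d=16 new=(9,17) → add node 11 parent=9 cost=16
12. q=(12,44) nearest=11 d=27 new=(11,19) → add node 12 parent=11 cost=18
13. q=(13,7) nearest=7 d=2 new=(13,7) → blocked by [8,13]×[4,7], reject
14. q=(6,0) nearest=1 d=3 new=(5,1) → add node 13 parent=1 cost=4
15. q=(12,29) nearest=12 d=10 new=(12,21) → add node 14 parent=12 cost=20
16. q=(0,40) nearest=14 d=19 new=(10,23) → blocked by [9,15]×[23,34], reject
17. q=(25,5) nearest=7 d=12 new=(15,7) → add node 15 parent=7 cost=14
18. q=(10,12) nearest=6 d=1 new=(10,12) → add node 16 parent=6 cost=11
19. q=(21,46) nearest=14 d=25 new=(14,23) → blocked by [9,15]×[23,34], reject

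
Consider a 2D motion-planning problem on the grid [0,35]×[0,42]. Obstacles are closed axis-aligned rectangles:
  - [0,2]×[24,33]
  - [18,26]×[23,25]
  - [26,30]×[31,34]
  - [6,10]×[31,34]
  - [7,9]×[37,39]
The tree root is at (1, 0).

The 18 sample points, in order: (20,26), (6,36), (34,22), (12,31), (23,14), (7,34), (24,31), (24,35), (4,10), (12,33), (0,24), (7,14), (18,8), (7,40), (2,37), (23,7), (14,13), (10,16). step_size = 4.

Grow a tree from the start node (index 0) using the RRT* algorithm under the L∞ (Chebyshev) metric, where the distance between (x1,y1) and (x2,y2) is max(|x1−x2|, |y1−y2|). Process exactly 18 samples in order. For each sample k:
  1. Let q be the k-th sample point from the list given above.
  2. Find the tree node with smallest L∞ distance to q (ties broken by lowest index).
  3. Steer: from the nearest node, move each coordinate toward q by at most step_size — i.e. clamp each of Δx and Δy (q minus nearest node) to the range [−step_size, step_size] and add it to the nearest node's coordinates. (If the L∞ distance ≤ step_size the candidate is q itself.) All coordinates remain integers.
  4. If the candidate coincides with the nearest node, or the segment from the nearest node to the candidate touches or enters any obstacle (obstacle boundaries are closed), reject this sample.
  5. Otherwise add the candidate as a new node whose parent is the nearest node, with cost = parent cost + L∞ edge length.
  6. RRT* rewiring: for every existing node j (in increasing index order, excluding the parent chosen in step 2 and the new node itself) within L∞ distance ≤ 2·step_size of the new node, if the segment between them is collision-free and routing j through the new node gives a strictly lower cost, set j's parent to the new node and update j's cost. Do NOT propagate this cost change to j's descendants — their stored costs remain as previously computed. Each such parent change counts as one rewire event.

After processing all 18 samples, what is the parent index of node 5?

Parent of node 5: 4

1. q=(20,26) nearest=0 d=26 new=(5,4) → add node 1 parent=0 cost=4
2. q=(6,36) nearest=1 d=32 new=(6,8) → add node 2 parent=1 cost=8
3. q=(34,22) nearest=2 d=28 new=(10,12) → add node 3 parent=2 cost=12
4. q=(12,31) nearest=3 d=19 new=(12,16) → add node 4 parent=3 cost=16
5. q=(23,14) nearest=4 d=11 new=(16,14) → add node 5 parent=4 cost=20
6. q=(7,34) nearest=4 d=18 new=(8,20) → add node 6 parent=4 cost=20
7. q=(24,31) nearest=4 d=15 new=(16,20) → add node 7 parent=4 cost=20
8. q=(24,35) nearest=7 d=15 new=(20,24) → blocked by [18,26]×[23,25], reject
9. q=(4,10) nearest=2 d=2 new=(4,10) → add node 8 parent=2 cost=10
10. q=(12,33) nearest=6 d=13 new=(12,24) → add node 9 parent=6 cost=24
11. q=(0,24) nearest=6 d=8 new=(4,24) → add node 10 parent=6 cost=24
12. q=(7,14) nearest=3 d=3 new=(7,14) → add node 11 parent=3 cost=15
13. q=(18,8) nearest=5 d=6 new=(18,10) → add node 12 parent=5 cost=24
14. q=(7,40) nearest=9 d=16 new=(8,28) → add node 13 parent=9 cost=28
15. q=(2,37) nearest=13 d=9 new=(4,32) → add node 14 parent=13 cost=32
16. q=(23,7) nearest=12 d=5 new=(22,7) → add node 15 parent=12 cost=28
17. q=(14,13) nearest=5 d=2 new=(14,13) → add node 16 parent=5 cost=22
18. q=(10,16) nearest=4 d=2 new=(10,16) → add node 17 parent=4 cost=18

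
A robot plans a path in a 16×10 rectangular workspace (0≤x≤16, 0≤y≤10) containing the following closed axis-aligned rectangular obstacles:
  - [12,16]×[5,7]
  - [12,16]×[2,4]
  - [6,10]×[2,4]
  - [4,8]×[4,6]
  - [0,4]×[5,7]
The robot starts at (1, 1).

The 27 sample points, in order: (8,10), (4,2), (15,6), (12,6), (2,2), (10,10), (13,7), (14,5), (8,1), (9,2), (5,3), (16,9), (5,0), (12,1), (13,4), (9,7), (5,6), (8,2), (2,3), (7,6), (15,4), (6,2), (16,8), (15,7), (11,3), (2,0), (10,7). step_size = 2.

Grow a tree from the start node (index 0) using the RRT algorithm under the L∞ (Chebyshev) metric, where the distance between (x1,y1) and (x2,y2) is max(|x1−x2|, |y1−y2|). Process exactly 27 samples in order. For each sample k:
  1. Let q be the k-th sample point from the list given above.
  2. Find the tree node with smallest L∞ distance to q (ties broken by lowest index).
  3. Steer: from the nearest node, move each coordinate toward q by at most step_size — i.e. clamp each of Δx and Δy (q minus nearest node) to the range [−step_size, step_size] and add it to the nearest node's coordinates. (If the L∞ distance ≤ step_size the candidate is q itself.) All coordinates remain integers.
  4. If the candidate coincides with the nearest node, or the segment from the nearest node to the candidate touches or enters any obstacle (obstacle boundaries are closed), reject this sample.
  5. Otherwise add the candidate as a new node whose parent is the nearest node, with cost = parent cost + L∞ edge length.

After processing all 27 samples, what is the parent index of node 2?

Parent of node 2: 1

1. q=(8,10) nearest=0 d=9 new=(3,3) → add node 1 parent=0 cost=2
2. q=(4,2) nearest=1 d=1 new=(4,2) → add node 2 parent=1 cost=3
3. q=(15,6) nearest=2 d=11 new=(6,4) → blocked by [6,10]×[2,4], reject
4. q=(12,6) nearest=2 d=8 new=(6,4) → blocked by [6,10]×[2,4], reject
5. q=(2,2) nearest=0 d=1 new=(2,2) → add node 3 parent=0 cost=1
6. q=(10,10) nearest=1 d=7 new=(5,5) → blocked by [4,8]×[4,6], reject
7. q=(13,7) nearest=2 d=9 new=(6,4) → blocked by [6,10]×[2,4], reject
8. q=(14,5) nearest=2 d=10 new=(6,4) → blocked by [6,10]×[2,4], reject
9. q=(8,1) nearest=2 d=4 new=(6,1) → add node 4 parent=2 cost=5
10. q=(9,2) nearest=4 d=3 new=(8,2) → blocked by [6,10]×[2,4], reject
11. q=(5,3) nearest=2 d=1 new=(5,3) → add node 5 parent=2 cost=4
12. q=(16,9) nearest=4 d=10 new=(8,3) → blocked by [6,10]×[2,4], reject
13. q=(5,0) nearest=4 d=1 new=(5,0) → add node 6 parent=4 cost=6
14. q=(12,1) nearest=4 d=6 new=(8,1) → add node 7 parent=4 cost=7
15. q=(13,4) nearest=7 d=5 new=(10,3) → blocked by [6,10]×[2,4], reject
16. q=(9,7) nearest=5 d=4 new=(7,5) → blocked by [6,10]×[2,4], reject
17. q=(5,6) nearest=1 d=3 new=(5,5) → blocked by [4,8]×[4,6], reject
18. q=(8,2) nearest=7 d=1 new=(8,2) → blocked by [6,10]×[2,4], reject
19. q=(2,3) nearest=1 d=1 new=(2,3) → add node 8 parent=1 cost=3
20. q=(7,6) nearest=5 d=3 new=(7,5) → blocked by [6,10]×[2,4], reject
21. q=(15,4) nearest=7 d=7 new=(10,3) → blocked by [6,10]×[2,4], reject
22. q=(6,2) nearest=4 d=1 new=(6,2) → blocked by [6,10]×[2,4], reject
23. q=(16,8) nearest=7 d=8 new=(10,3) → blocked by [6,10]×[2,4], reject
24. q=(15,7) nearest=7 d=7 new=(10,3) → blocked by [6,10]×[2,4], reject
25. q=(11,3) nearest=7 d=3 new=(10,3) → blocked by [6,10]×[2,4], reject
26. q=(2,0) nearest=0 d=1 new=(2,0) → add node 9 parent=0 cost=1
27. q=(10,7) nearest=5 d=5 new=(7,5) → blocked by [6,10]×[2,4], reject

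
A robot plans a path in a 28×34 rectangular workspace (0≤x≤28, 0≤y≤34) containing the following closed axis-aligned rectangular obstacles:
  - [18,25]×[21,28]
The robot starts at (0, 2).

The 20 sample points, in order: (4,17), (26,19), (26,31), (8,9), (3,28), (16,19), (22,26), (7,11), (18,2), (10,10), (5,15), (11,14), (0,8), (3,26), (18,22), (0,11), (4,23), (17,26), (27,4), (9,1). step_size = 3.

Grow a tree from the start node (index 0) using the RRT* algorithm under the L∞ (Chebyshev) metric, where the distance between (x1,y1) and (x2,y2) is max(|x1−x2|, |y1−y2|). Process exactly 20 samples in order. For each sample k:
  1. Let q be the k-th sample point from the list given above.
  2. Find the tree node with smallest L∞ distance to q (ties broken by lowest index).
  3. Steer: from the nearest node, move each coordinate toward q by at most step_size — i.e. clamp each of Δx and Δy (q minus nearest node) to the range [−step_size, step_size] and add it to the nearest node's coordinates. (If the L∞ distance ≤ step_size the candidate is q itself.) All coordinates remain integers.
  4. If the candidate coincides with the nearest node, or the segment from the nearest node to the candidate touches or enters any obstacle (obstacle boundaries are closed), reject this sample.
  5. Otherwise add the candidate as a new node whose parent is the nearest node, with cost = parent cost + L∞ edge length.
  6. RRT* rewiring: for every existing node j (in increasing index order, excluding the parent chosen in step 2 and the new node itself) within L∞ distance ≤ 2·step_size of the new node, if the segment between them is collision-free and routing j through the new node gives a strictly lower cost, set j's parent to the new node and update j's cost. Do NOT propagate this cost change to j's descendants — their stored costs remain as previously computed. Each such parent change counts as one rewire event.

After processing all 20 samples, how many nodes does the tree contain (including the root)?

Node count: 21

1. q=(4,17) nearest=0 d=15 new=(3,5) → add node 1 parent=0 cost=3
2. q=(26,19) nearest=1 d=23 new=(6,8) → add node 2 parent=1 cost=6
3. q=(26,31) nearest=2 d=23 new=(9,11) → add node 3 parent=2 cost=9
4. q=(8,9) nearest=2 d=2 new=(8,9) → add node 4 parent=2 cost=8
5. q=(3,28) nearest=3 d=17 new=(6,14) → add node 5 parent=3 cost=12
6. q=(16,19) nearest=3 d=8 new=(12,14) → add node 6 parent=3 cost=12
7. q=(22,26) nearest=6 d=12 new=(15,17) → add node 7 parent=6 cost=15
8. q=(7,11) nearest=3 d=2 new=(7,11) → add node 8 parent=3 cost=11
9. q=(18,2) nearest=3 d=9 new=(12,8) → add node 9 parent=3 cost=12
10. q=(10,10) nearest=3 d=1 new=(10,10) → add node 10 parent=3 cost=10
11. q=(5,15) nearest=5 d=1 new=(5,15) → add node 11 parent=5 cost=13
12. q=(11,14) nearest=6 d=1 new=(11,14) → add node 12 parent=6 cost=13
13. q=(0,8) nearest=1 d=3 new=(0,8) → add node 13 parent=1 cost=6
14. q=(3,26) nearest=11 d=11 new=(3,18) → add node 14 parent=11 cost=16
15. q=(18,22) nearest=7 d=5 new=(18,20) → add node 15 parent=7 cost=18
16. q=(0,11) nearest=13 d=3 new=(0,11) → add node 16 parent=13 cost=9
17. q=(4,23) nearest=14 d=5 new=(4,21) → add node 17 parent=14 cost=19
18. q=(17,26) nearest=15 d=6 new=(17,23) → add node 18 parent=15 cost=21
19. q=(27,4) nearest=7 d=13 new=(18,14) → add node 19 parent=7 cost=18
20. q=(9,1) nearest=1 d=6 new=(6,2) → add node 20 parent=1 cost=6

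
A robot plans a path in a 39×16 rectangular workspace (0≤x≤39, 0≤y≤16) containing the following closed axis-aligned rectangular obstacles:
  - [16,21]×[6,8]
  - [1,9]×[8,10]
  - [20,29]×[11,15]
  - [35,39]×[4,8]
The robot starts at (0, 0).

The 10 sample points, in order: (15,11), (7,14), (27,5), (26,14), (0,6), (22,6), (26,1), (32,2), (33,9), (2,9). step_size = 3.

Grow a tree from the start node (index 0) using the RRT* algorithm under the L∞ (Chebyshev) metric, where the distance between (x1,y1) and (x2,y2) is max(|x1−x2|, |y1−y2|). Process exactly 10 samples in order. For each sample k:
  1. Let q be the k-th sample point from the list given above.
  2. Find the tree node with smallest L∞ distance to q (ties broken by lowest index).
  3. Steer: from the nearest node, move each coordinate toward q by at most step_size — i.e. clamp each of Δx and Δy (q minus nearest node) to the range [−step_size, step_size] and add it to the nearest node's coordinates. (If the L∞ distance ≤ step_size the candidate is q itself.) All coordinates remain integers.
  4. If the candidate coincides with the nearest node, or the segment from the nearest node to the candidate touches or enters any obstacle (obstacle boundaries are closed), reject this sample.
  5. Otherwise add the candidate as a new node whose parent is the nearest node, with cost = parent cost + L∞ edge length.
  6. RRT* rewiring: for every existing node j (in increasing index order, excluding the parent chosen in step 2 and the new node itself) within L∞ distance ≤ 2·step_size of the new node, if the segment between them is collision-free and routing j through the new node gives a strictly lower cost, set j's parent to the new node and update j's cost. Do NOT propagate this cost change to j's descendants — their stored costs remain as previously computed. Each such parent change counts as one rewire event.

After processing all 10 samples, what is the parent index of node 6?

1. q=(15,11) nearest=0 d=15 new=(3,3) → add node 1 parent=0 cost=3
2. q=(7,14) nearest=1 d=11 new=(6,6) → add node 2 parent=1 cost=6
3. q=(27,5) nearest=2 d=21 new=(9,5) → add node 3 parent=2 cost=9
4. q=(26,14) nearest=3 d=17 new=(12,8) → add node 4 parent=3 cost=12
5. q=(0,6) nearest=1 d=3 new=(0,6) → add node 5 parent=1 cost=6
6. q=(22,6) nearest=4 d=10 new=(15,6) → add node 6 parent=4 cost=15
7. q=(26,1) nearest=6 d=11 new=(18,3) → add node 7 parent=6 cost=18
8. q=(32,2) nearest=7 d=14 new=(21,2) → add node 8 parent=7 cost=21
9. q=(33,9) nearest=8 d=12 new=(24,5) → add node 9 parent=8 cost=24
10. q=(2,9) nearest=5 d=3 new=(2,9) → blocked by [1,9]×[8,10], reject

Parent of node 6: 4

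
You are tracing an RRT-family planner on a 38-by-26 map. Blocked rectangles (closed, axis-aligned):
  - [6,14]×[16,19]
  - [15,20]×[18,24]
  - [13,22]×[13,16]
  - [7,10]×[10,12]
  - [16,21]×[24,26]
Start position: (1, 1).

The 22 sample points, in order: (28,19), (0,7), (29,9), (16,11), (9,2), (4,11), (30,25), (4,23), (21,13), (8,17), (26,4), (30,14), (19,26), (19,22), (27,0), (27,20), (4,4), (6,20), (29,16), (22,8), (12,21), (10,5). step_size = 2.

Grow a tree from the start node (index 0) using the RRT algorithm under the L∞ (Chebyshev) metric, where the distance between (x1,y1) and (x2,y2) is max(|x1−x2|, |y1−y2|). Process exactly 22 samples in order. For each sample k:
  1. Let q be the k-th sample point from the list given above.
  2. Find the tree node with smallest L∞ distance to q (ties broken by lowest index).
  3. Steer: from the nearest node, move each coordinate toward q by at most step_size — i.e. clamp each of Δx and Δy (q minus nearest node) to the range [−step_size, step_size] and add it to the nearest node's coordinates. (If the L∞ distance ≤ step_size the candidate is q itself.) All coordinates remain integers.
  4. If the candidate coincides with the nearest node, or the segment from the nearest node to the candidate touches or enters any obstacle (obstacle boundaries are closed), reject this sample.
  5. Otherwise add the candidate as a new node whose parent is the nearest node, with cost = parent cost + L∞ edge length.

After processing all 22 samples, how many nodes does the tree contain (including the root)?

Node count: 19

1. q=(28,19) nearest=0 d=27 new=(3,3) → add node 1 parent=0 cost=2
2. q=(0,7) nearest=1 d=4 new=(1,5) → add node 2 parent=1 cost=4
3. q=(29,9) nearest=1 d=26 new=(5,5) → add node 3 parent=1 cost=4
4. q=(16,11) nearest=3 d=11 new=(7,7) → add node 4 parent=3 cost=6
5. q=(9,2) nearest=3 d=4 new=(7,3) → add node 5 parent=3 cost=6
6. q=(4,11) nearest=4 d=4 new=(5,9) → add node 6 parent=4 cost=8
7. q=(30,25) nearest=4 d=23 new=(9,9) → add node 7 parent=4 cost=8
8. q=(4,23) nearest=6 d=14 new=(4,11) → add node 8 parent=6 cost=10
9. q=(21,13) nearest=7 d=12 new=(11,11) → blocked by [7,10]×[10,12], reject
10. q=(8,17) nearest=8 d=6 new=(6,13) → add node 9 parent=8 cost=12
11. q=(26,4) nearest=7 d=17 new=(11,7) → add node 10 parent=7 cost=10
12. q=(30,14) nearest=10 d=19 new=(13,9) → add node 11 parent=10 cost=12
13. q=(19,26) nearest=9 d=13 new=(8,15) → add node 12 parent=9 cost=14
14. q=(19,22) nearest=12 d=11 new=(10,17) → blocked by [6,14]×[16,19], reject
15. q=(27,0) nearest=11 d=14 new=(15,7) → add node 13 parent=11 cost=14
16. q=(27,20) nearest=13 d=13 new=(17,9) → add node 14 parent=13 cost=16
17. q=(4,4) nearest=1 d=1 new=(4,4) → add node 15 parent=1 cost=3
18. q=(6,20) nearest=12 d=5 new=(6,17) → blocked by [6,14]×[16,19], reject
19. q=(29,16) nearest=14 d=12 new=(19,11) → add node 16 parent=14 cost=18
20. q=(22,8) nearest=16 d=3 new=(21,9) → add node 17 parent=16 cost=20
21. q=(12,21) nearest=12 d=6 new=(10,17) → blocked by [6,14]×[16,19], reject
22. q=(10,5) nearest=10 d=2 new=(10,5) → add node 18 parent=10 cost=12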